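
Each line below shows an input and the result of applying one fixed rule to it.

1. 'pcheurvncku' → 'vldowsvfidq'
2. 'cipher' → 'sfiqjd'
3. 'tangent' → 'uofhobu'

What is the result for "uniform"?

nspgjov

In each case the input is transformed by: shift every letter 1 place forward in the alphabet (wrapping around), then reverse the string.
So "uniform" becomes "nspgjov".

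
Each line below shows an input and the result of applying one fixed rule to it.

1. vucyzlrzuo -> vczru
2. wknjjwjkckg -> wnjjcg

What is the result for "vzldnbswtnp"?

What's happening: keep every other character starting from the first (positions 1st, 3rd, 5th, ...).
For "vzldnbswtnp" the result is "vlnstp".

vlnstp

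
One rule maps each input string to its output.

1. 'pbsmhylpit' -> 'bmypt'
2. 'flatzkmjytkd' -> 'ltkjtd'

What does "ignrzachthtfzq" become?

Rule — keep every other character starting from the second (positions 2nd, 4th, 6th, ...).
Applying that to "ignrzachthtfzq" gives "grahhfq".

grahhfq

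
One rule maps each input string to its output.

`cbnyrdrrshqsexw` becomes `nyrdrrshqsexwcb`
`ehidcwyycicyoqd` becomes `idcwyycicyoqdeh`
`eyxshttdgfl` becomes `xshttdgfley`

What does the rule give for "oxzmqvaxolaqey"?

zmqvaxolaqeyox

The rule is to move the first 2 characters to the end (rotate left by 2).
Doing the same to "oxzmqvaxolaqey": "zmqvaxolaqeyox".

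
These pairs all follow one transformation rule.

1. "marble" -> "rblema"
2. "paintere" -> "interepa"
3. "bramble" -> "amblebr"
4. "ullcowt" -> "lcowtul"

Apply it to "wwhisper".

hisperww

Looking at the pairs, the operation is to move the first 2 characters to the end (rotate left by 2).
Applying that to "wwhisper" gives "hisperww".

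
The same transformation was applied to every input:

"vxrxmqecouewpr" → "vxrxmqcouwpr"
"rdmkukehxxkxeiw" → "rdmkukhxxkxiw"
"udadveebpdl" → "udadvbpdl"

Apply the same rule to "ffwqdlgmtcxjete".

The pattern: remove every "e".
"ffwqdlgmtcxjete" → "ffwqdlgmtcxjt".

ffwqdlgmtcxjt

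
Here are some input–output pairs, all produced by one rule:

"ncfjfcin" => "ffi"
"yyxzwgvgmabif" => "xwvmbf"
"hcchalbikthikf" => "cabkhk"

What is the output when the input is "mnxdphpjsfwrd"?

In each case the input is transformed by: delete the first character, then keep every other character starting from the second (positions 2nd, 4th, 6th, ...).
For "mnxdphpjsfwrd", step one produces "nxdphpjsfwrd"; step two turns that into "xppswd".

xppswd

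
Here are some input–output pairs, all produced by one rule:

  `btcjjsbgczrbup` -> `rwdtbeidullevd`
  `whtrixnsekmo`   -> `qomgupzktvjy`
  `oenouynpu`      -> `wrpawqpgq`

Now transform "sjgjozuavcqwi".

In each case the input is transformed by: shift every letter 2 places forward in the alphabet (wrapping around), then reverse the string.
On "sjgjozuavcqwi": the first step gives "ulilqbwcxesyk", and the second then gives "kysexcwbqlilu".

kysexcwbqlilu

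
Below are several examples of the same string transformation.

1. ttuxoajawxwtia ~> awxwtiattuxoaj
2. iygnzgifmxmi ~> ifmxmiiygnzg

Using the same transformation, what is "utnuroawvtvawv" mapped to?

wvtvawvutnuroa

The pattern: swap the front and back halves of the string.
On "utnuroawvtvawv" that produces "wvtvawvutnuroa".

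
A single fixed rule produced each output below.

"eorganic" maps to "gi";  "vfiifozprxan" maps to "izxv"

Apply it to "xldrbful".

ru

The pattern: move the first character to the end, then keep one character in every 3, starting at position 3 (positions 3rd, 6th, 9th, ...).
Working it through for "xldrbful": intermediate "ldrbfulx", final "ru".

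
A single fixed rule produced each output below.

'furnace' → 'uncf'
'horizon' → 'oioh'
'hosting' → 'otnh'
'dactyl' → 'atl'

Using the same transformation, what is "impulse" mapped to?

musi

Each output is the input with this applied: move the first character to the end, then keep every other character starting from the first (positions 1st, 3rd, 5th, ...).
"impulse" → "mpulsei" → "musi".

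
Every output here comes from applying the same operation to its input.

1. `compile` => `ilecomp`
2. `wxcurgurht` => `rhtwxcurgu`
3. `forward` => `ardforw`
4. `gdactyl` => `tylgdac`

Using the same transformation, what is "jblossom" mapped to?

somjblos

Looking at the pairs, the operation is to move the last 3 characters to the front (rotate right by 3).
So "jblossom" becomes "somjblos".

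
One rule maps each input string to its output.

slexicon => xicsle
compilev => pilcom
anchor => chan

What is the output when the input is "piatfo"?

atpi

What's happening: delete the last 2 characters, then swap the front and back halves of the string.
Applying both steps to "piatfo": "piat", then "atpi".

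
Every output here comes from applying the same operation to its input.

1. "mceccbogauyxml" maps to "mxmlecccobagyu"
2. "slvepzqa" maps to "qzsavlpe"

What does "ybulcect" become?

Each output is the input with this applied: move the last 3 characters to the front (rotate right by 3), then swap each adjacent pair of characters (1↔2, 3↔4, ...).
For "ybulcect" the result is "ceytubcl".

ceytubcl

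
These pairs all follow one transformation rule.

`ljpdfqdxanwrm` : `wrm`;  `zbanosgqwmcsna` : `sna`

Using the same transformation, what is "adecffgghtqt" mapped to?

Each output is the input with this applied: keep only the last 3 characters.
So "adecffgghtqt" becomes "tqt".

tqt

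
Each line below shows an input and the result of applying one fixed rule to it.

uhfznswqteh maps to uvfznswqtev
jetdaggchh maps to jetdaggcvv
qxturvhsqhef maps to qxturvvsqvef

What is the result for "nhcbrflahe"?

The transformation: replace every "h" with "v".
On "nhcbrflahe" that produces "nvcbrflave".

nvcbrflave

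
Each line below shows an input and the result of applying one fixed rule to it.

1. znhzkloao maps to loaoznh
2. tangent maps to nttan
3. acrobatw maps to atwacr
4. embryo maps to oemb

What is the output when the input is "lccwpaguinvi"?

aguinvilcc

What's happening: move the first 3 characters to the end (rotate left by 3), then delete the first 2 characters.
Applying both steps to "lccwpaguinvi": "wpaguinvilcc", then "aguinvilcc".
(Check on "acrobatw": → "obatwacr" → "atwacr" ✓)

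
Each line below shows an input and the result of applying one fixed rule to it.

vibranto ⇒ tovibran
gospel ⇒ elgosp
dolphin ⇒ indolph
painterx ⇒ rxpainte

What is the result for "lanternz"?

nzlanter

Rule — move the last 2 characters to the front (rotate right by 2).
"lanternz" → "nzlanter".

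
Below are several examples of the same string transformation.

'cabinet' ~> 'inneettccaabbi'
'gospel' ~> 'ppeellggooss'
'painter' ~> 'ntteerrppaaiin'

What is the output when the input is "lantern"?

teerrnnllaannt

In each case the input is transformed by: double every character, then swap the front and back halves of the string.
Working it through for "lantern": intermediate "llaanntteerrnn", final "teerrnnllaannt".
(Check on "gospel": → "ggoossppeell" → "ppeellggooss" ✓)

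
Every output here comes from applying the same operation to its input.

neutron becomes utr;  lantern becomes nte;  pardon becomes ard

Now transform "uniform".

The pattern: move the last 2 characters to the front (rotate right by 2), then keep only the last 3 characters.
"uniform" → "rmunifo" → "ifo".

ifo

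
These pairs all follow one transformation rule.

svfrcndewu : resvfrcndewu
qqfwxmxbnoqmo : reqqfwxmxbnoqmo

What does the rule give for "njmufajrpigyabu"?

renjmufajrpigyabu

The rule is to prepend "re".
"njmufajrpigyabu" → "renjmufajrpigyabu".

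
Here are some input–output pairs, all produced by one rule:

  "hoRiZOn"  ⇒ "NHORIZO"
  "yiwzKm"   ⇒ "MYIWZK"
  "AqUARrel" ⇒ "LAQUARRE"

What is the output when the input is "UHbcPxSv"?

VUHBCPXS

What's happening: move the last character to the front, then convert every letter to uppercase.
"UHbcPxSv" → "vUHbcPxS" → "VUHBCPXS".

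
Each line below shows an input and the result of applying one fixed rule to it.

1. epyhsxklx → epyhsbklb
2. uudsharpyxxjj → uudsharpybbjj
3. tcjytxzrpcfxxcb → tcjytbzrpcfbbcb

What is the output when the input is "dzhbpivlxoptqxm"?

The pattern: replace every "x" with "b".
Doing the same to "dzhbpivlxoptqxm": "dzhbpivlboptqbm".

dzhbpivlboptqbm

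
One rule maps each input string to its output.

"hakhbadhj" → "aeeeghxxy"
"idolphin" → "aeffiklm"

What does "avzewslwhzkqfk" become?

bcehhinpsttwwx

The pattern: shift every letter 3 places backward in the alphabet (wrapping around), then sort the characters into alphabetical order.
"avzewslwhzkqfk" → "xswbtpitewhnch" → "bcehhinpsttwwx".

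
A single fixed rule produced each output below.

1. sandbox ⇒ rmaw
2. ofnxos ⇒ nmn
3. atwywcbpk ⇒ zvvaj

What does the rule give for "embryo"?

dax

Rule — shift every letter 1 place backward in the alphabet (wrapping around), then keep every other character starting from the first (positions 1st, 3rd, 5th, ...).
For "embryo", step one produces "dlaqxn"; step two turns that into "dax".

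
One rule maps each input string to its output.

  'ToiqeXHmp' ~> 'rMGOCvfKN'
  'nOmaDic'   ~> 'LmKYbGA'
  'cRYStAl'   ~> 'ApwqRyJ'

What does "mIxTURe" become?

KgVrspC

The rule is to flip the case of every letter, then shift every letter 2 places backward in the alphabet (wrapping around).
For "mIxTURe", step one produces "MiXturE"; step two turns that into "KgVrspC".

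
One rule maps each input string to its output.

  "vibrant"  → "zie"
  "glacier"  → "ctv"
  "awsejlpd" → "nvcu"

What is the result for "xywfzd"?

pwu

The transformation: keep every other character starting from the second (positions 2nd, 4th, 6th, ...), then shift every letter 9 places backward in the alphabet (wrapping around).
Working it through for "xywfzd": intermediate "yfd", final "pwu".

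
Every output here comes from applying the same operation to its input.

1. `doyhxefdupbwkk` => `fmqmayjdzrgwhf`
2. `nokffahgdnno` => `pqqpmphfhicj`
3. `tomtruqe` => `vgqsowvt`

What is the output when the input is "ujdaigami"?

The rule is to shift every letter 2 places forward in the alphabet (wrapping around), then take characters alternately from the front and the back (1st, last, 2nd, 2nd-last, ...).
On "ujdaigami": the first step gives "wlfckicok", and the second then gives "wklofccik".
(Check on "nokffahgdnno": → "pqmhhcjifppq" → "pqqpmphfhicj" ✓)

wklofccik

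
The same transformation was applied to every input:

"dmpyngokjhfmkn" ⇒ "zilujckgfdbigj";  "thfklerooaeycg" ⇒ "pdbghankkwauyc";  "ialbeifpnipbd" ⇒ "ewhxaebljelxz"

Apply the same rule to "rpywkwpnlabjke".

The rule is to shift every letter 4 places backward in the alphabet (wrapping around).
For "rpywkwpnlabjke" the result is "nlusgsljhwxfga".

nlusgsljhwxfga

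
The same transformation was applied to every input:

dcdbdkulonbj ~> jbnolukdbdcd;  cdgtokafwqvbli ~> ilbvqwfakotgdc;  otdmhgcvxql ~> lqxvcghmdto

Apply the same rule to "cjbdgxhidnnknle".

elnknndihxgdbjc

The rule is to reverse the string.
So "cjbdgxhidnnknle" becomes "elnknndihxgdbjc".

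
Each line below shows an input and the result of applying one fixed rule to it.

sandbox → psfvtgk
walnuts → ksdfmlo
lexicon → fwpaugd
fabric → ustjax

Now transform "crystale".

The pattern: swap the first and last characters, then shift every letter 8 places backward in the alphabet (wrapping around).
On "crystale": the first step gives "erystalc", and the second then gives "wjqklsdu".

wjqklsdu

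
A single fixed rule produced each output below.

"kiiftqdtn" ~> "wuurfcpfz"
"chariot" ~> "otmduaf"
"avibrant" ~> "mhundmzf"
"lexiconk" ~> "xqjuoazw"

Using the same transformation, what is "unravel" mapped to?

The rule is to shift every letter 12 places forward in the alphabet (wrapping around).
"unravel" → "gzdmhqx".

gzdmhqx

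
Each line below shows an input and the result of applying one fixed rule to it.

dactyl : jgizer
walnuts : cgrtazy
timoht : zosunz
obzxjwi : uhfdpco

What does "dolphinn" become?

Rule — shift every letter 6 places forward in the alphabet (wrapping around).
Applying that to "dolphinn" gives "jurvnott".

jurvnott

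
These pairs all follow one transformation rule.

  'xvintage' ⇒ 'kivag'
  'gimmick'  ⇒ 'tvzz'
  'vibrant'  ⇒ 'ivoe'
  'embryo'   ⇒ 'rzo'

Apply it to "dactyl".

qnp

The pattern: delete the last 3 characters, then shift every letter 13 places forward in the alphabet (wrapping around) — i.e. ROT13.
On "dactyl" that produces "qnp".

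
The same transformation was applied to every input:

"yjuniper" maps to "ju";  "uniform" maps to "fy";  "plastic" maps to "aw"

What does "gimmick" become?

rt

The transformation: shift every letter 11 places forward in the alphabet (wrapping around), then keep only the first 2 characters.
For "gimmick" the result is "rt".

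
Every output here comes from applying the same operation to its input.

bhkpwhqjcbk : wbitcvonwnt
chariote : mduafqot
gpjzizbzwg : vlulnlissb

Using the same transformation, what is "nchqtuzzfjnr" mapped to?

tcfgllrvzdzo

In each case the input is transformed by: move the first 2 characters to the end (rotate left by 2), then shift every letter 12 places forward in the alphabet (wrapping around).
"nchqtuzzfjnr" → "hqtuzzfjnrnc" → "tcfgllrvzdzo".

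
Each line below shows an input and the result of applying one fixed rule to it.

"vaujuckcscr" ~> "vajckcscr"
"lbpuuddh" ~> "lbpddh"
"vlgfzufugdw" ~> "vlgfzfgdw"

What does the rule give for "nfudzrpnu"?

The rule is to remove every "u".
"nfudzrpnu" → "nfdzrpn".

nfdzrpn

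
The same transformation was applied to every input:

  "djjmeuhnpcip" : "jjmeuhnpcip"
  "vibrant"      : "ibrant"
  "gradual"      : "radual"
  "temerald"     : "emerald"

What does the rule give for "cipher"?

ipher

The pattern: delete the first character.
Doing the same to "cipher": "ipher".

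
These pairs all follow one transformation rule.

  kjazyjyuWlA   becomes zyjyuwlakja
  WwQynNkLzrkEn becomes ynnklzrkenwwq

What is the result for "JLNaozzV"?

aozzvjln

In each case the input is transformed by: move the first 3 characters to the end (rotate left by 3), then convert every letter to lowercase.
For "JLNaozzV", step one produces "aozzVJLN"; step two turns that into "aozzvjln".
(Check on "WwQynNkLzrkEn": → "ynNkLzrkEnWwQ" → "ynnklzrkenwwq" ✓)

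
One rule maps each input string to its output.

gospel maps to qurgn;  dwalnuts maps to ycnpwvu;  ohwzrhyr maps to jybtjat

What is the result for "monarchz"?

qpctejb

The pattern: delete the first character, then shift every letter 2 places forward in the alphabet (wrapping around).
"monarchz" → "onarchz" → "qpctejb".
(Check on "dwalnuts": → "walnuts" → "ycnpwvu" ✓)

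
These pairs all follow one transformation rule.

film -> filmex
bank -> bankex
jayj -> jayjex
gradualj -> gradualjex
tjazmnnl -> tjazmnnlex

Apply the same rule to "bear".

bearex

The rule is to append "ex".
Doing the same to "bear": "bearex".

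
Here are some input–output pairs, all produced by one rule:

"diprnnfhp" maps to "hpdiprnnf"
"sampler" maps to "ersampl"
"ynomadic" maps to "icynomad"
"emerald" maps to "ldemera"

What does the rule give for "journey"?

eyjourn

In each case the input is transformed by: move the last 2 characters to the front (rotate right by 2).
Doing the same to "journey": "eyjourn".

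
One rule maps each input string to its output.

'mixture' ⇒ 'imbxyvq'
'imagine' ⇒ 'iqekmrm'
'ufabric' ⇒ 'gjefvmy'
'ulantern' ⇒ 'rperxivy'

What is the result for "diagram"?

qmekveh

Looking at the pairs, the operation is to shift every letter 4 places forward in the alphabet (wrapping around), then swap the first and last characters.
Starting from "diagram": after the first operation, "hmekveq"; after the second, "qmekveh".
(Check on "ulantern": → "yperxivr" → "rperxivy" ✓)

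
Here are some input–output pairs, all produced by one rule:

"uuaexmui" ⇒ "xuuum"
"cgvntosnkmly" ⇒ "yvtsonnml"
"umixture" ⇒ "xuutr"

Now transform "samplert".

tsrpm

What's happening: sort the characters into reverse alphabetical order, then delete the last 3 characters.
"samplert" → "tsrpmlea" → "tsrpm".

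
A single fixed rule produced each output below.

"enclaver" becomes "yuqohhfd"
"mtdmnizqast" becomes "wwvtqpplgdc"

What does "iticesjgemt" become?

Looking at the pairs, the operation is to shift every letter 3 places forward in the alphabet (wrapping around), then sort the characters into reverse alphabetical order.
On "iticesjgemt": the first step gives "lwlfhvmjhpw", and the second then gives "wwvpmlljhhf".

wwvpmlljhhf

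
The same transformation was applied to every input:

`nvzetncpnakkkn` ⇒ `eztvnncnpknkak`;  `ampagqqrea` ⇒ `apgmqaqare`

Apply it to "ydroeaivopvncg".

oredayigvconpv

The rule is to move the first 3 characters to the end (rotate left by 3), then take characters alternately from the front and the back (1st, last, 2nd, 2nd-last, ...).
"ydroeaivopvncg" → "oeaivopvncgydr" → "oredayigvconpv".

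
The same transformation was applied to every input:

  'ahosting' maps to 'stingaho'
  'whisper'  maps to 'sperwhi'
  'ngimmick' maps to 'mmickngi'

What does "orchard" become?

Each output is the input with this applied: move the first 3 characters to the end (rotate left by 3).
Doing the same to "orchard": "hardorc".

hardorc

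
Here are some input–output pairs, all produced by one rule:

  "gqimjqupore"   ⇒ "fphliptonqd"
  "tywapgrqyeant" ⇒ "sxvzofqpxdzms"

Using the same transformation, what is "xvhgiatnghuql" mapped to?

wugfhzsmfgtpk

Each output is the input with this applied: shift every letter 1 place backward in the alphabet (wrapping around).
Doing the same to "xvhgiatnghuql": "wugfhzsmfgtpk".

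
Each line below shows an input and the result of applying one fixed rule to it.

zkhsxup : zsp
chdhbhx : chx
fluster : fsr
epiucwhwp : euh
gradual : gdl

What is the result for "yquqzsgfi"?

What's happening: keep one character in every 3, starting at position 1 (positions 1st, 4th, 7th, ...).
For "yquqzsgfi" the result is "yqg".

yqg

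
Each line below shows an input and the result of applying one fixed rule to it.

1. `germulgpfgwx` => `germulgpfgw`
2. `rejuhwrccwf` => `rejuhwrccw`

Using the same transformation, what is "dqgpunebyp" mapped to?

The transformation: delete the last character.
For "dqgpunebyp" the result is "dqgpuneby".

dqgpuneby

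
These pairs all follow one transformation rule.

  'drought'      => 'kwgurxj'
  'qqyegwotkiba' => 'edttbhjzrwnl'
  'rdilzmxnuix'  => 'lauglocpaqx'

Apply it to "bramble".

oheudpe

The rule is to move the last 2 characters to the front (rotate right by 2), then shift every letter 3 places forward in the alphabet (wrapping around).
Applying both steps to "bramble": "lebramb", then "oheudpe".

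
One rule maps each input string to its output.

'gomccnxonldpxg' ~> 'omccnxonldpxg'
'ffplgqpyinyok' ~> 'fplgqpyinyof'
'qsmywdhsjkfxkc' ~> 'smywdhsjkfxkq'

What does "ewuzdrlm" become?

wuzdrle

What's happening: delete the last character, then move the first character to the end.
For "ewuzdrlm", step one produces "ewuzdrl"; step two turns that into "wuzdrle".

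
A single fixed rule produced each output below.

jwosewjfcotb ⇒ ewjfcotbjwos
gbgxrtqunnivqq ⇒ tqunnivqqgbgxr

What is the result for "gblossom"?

lossomgb

Rule — move the last 2 characters to the front (rotate right by 2), then swap the front and back halves of the string.
Applying both steps to "gblossom": "omgbloss", then "lossomgb".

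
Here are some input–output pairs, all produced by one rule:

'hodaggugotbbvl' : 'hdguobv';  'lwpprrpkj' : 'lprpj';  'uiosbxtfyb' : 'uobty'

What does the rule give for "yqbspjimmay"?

ybpimy

Looking at the pairs, the operation is to keep every other character starting from the first (positions 1st, 3rd, 5th, ...).
Applying that to "yqbspjimmay" gives "ybpimy".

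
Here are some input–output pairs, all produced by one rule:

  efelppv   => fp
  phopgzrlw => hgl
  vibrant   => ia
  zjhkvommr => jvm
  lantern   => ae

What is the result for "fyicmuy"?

ym

In each case the input is transformed by: keep one character in every 3, starting at position 2 (positions 2nd, 5th, 8th, ...).
So "fyicmuy" becomes "ym".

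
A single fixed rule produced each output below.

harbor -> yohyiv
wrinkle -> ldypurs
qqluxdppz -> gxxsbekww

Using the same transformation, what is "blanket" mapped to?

The rule is to move the last character to the front, then shift every letter 7 places forward in the alphabet (wrapping around).
Working it through for "blanket": intermediate "tblanke", final "aishurl".
(Check on "harbor": → "rharbo" → "yohyiv" ✓)

aishurl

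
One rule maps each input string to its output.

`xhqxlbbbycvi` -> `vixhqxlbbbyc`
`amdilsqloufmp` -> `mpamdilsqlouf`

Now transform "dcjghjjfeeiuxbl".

bldcjghjjfeeiux

Each output is the input with this applied: move the last 2 characters to the front (rotate right by 2).
Doing the same to "dcjghjjfeeiuxbl": "bldcjghjjfeeiux".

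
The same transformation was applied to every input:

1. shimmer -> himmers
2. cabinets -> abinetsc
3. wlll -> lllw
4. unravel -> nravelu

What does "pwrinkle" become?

wrinklep

The pattern: move the first character to the end.
For "pwrinkle" the result is "wrinklep".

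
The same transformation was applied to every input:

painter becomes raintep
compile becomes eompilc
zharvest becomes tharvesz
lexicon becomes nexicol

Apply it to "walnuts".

salnutw

What's happening: swap the first and last characters.
Doing the same to "walnuts": "salnutw".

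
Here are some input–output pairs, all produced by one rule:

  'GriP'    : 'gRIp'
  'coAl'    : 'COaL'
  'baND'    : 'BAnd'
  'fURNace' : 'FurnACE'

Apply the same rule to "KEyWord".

keYwORD

The rule is to flip the case of every letter.
On "KEyWord" that produces "keYwORD".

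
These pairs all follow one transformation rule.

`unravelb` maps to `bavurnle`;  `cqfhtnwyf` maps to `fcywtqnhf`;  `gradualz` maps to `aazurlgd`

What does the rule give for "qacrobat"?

The transformation: sort the characters into reverse alphabetical order, then move the last 2 characters to the front (rotate right by 2).
Applying both steps to "qacrobat": "trqocbaa", then "aatrqocb".
(Check on "gradualz": → "zurlgdaa" → "aazurlgd" ✓)

aatrqocb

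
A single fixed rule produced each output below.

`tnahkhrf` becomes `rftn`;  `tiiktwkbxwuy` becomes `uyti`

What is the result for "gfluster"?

ergf

What's happening: move the first 2 characters to the end (rotate left by 2), then keep only the last 4 characters.
Starting from "gfluster": after the first operation, "lustergf"; after the second, "ergf".
(Check on "tiiktwkbxwuy": → "iktwkbxwuyti" → "uyti" ✓)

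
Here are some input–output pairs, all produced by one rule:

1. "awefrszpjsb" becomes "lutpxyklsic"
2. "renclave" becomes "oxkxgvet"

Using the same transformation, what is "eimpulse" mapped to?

lxxbfine

What's happening: shift every letter 7 places backward in the alphabet (wrapping around), then move the last 2 characters to the front (rotate right by 2).
For "eimpulse", step one produces "xbfinelx"; step two turns that into "lxxbfine".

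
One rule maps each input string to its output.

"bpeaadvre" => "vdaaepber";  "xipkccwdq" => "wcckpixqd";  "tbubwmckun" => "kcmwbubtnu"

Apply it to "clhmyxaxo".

axymhlcox

The pattern: move the last 2 characters to the front (rotate right by 2), then reverse the string.
Starting from "clhmyxaxo": after the first operation, "xoclhmyxa"; after the second, "axymhlcox".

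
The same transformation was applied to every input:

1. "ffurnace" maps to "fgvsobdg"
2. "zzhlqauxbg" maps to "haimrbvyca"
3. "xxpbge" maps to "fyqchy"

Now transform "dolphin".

What's happening: swap the first and last characters, then shift every letter 1 place forward in the alphabet (wrapping around).
So "dolphin" becomes "opmqije".

opmqije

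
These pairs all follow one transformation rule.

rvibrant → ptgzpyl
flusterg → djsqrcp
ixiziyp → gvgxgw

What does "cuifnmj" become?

asgdlk

In each case the input is transformed by: shift every letter 2 places backward in the alphabet (wrapping around), then delete the last character.
Starting from "cuifnmj": after the first operation, "asgdlkh"; after the second, "asgdlk".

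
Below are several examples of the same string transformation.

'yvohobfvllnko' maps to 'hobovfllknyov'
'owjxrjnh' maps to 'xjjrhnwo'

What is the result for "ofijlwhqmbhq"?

jiwlqhbmqhfo

The pattern: move the first 2 characters to the end (rotate left by 2), then swap each adjacent pair of characters (1↔2, 3↔4, ...).
For "ofijlwhqmbhq" the result is "jiwlqhbmqhfo".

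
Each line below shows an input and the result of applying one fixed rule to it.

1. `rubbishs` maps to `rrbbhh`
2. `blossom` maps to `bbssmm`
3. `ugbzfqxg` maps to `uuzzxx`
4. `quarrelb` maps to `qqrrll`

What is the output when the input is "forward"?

ffwwdd

Rule — keep one character in every 3, starting at position 1 (positions 1st, 4th, 7th, ...), then double every character.
For "forward", step one produces "fwd"; step two turns that into "ffwwdd".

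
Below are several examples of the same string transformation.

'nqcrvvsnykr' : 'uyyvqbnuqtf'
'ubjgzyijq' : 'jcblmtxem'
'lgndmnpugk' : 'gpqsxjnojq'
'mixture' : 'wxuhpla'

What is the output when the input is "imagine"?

The rule is to move the first 3 characters to the end (rotate left by 3), then shift every letter 3 places forward in the alphabet (wrapping around).
"imagine" → "gineima" → "jlqhlpd".

jlqhlpd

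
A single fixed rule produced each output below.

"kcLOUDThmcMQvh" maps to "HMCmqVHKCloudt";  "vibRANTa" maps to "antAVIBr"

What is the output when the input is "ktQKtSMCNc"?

The transformation: flip the case of every letter, then swap the front and back halves of the string.
"ktQKtSMCNc" → "KTqkTsmcnC" → "smcnCKTqkT".

smcnCKTqkT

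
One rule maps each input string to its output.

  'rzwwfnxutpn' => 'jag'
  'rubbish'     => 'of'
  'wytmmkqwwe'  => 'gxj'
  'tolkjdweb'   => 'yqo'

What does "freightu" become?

The pattern: keep one character in every 3, starting at position 3 (positions 3rd, 6th, 9th, ...), then shift every letter 13 places forward in the alphabet (wrapping around) — i.e. ROT13.
Starting from "freightu": after the first operation, "eh"; after the second, "ru".

ru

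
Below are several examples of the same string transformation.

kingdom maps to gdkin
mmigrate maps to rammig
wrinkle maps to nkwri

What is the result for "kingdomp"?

doking

The rule is to delete the last 2 characters, then move the last 2 characters to the front (rotate right by 2).
On "kingdomp" that produces "doking".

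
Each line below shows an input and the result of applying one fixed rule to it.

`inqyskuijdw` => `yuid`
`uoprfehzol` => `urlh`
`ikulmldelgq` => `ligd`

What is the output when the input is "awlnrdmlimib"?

nmma

Looking at the pairs, the operation is to keep one character in every 3, starting at position 1 (positions 1st, 4th, 7th, ...), then sort the characters into reverse alphabetical order.
"awlnrdmlimib" → "anmm" → "nmma".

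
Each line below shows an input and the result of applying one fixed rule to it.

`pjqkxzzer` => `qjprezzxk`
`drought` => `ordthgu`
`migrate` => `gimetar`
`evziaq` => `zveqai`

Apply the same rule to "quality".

Looking at the pairs, the operation is to reverse the string, then move the last 3 characters to the front (rotate right by 3).
Starting from "quality": after the first operation, "ytilauq"; after the second, "auqytil".

auqytil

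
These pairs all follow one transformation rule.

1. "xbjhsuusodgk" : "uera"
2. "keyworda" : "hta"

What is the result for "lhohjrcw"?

What's happening: shift every letter 3 places backward in the alphabet (wrapping around), then keep one character in every 3, starting at position 1 (positions 1st, 4th, 7th, ...).
For "lhohjrcw", step one produces "ielegozt"; step two turns that into "iez".

iez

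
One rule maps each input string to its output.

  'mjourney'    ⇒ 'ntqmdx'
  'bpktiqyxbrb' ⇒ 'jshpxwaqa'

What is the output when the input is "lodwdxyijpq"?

cvcwxhiop

The rule is to delete the first 2 characters, then shift every letter 1 place backward in the alphabet (wrapping around).
For "lodwdxyijpq", step one produces "dwdxyijpq"; step two turns that into "cvcwxhiop".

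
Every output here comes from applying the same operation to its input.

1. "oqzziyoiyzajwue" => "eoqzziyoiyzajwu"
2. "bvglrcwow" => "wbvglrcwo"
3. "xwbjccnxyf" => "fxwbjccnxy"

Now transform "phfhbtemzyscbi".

Rule — move the last character to the front.
Applying that to "phfhbtemzyscbi" gives "iphfhbtemzyscb".

iphfhbtemzyscb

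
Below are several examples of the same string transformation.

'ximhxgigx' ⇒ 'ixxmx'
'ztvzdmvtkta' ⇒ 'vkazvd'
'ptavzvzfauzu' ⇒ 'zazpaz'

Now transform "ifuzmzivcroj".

Each output is the input with this applied: keep every other character starting from the first (positions 1st, 3rd, 5th, ...), then move the first 3 characters to the end (rotate left by 3).
"ifuzmzivcroj" → "iumico" → "icoium".

icoium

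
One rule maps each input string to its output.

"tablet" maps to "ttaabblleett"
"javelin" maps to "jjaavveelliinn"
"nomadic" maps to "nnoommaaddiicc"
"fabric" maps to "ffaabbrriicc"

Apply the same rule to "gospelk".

ggoossppeellkk

The pattern: double every character.
So "gospelk" becomes "ggoossppeellkk".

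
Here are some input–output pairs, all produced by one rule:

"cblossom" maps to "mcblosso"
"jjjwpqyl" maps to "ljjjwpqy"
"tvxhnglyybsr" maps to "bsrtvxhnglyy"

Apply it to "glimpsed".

dglimpse

In each case the input is transformed by: swap the front and back halves of the string, then move the first 3 characters to the end (rotate left by 3).
"glimpsed" → "dglimpse".
(Check on "tvxhnglyybsr": → "lyybsrtvxhng" → "bsrtvxhnglyy" ✓)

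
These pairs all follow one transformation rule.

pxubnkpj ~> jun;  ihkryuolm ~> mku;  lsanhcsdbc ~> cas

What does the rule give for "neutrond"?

The pattern: take characters alternately from the front and the back (1st, last, 2nd, 2nd-last, ...), then keep one character in every 3, starting at position 2 (positions 2nd, 5th, 8th, ...).
"neutrond" → "ndenuotr" → "dur".
(Check on "lsanhcsdbc": → "lcsbadnshc" → "cas" ✓)

dur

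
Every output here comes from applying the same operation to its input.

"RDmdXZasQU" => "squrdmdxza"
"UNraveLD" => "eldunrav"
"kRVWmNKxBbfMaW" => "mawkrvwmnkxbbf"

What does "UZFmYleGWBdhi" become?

dhiuzfmylegwb

In each case the input is transformed by: move the last 3 characters to the front (rotate right by 3), then convert every letter to lowercase.
Starting from "UZFmYleGWBdhi": after the first operation, "dhiUZFmYleGWB"; after the second, "dhiuzfmylegwb".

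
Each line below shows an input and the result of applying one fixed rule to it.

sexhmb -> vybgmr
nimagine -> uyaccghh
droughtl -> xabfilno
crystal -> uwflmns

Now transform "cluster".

The transformation: sort the characters into alphabetical order, then shift every letter 6 places backward in the alphabet (wrapping around).
"cluster" → "celrstu" → "wyflmno".

wyflmno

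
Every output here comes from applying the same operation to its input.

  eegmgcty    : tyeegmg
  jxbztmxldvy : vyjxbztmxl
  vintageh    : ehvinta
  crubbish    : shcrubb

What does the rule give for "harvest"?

Looking at the pairs, the operation is to move the last 3 characters to the front (rotate right by 3), then delete the first character.
On "harvest": the first step gives "estharv", and the second then gives "stharv".

stharv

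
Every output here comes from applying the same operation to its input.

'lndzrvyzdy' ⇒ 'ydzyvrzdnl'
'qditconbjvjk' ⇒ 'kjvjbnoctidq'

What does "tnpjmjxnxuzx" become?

xzuxnxjmjpnt

The pattern: reverse the string.
"tnpjmjxnxuzx" → "xzuxnxjmjpnt".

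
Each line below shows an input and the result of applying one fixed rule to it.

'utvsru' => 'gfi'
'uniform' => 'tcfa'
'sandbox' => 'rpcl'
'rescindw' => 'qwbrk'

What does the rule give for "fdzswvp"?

The transformation: delete the first 3 characters, then shift every letter 12 places backward in the alphabet (wrapping around).
"fdzswvp" → "swvp" → "gkjd".

gkjd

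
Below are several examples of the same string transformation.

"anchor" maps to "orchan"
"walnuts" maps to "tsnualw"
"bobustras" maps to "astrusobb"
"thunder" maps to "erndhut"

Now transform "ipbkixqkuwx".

wxkuxqkipbi

The rule is to reverse the string, then swap each adjacent pair of characters (1↔2, 3↔4, ...).
Starting from "ipbkixqkuwx": after the first operation, "xwukqxikbpi"; after the second, "wxkuxqkipbi".
(Check on "thunder": → "rednuht" → "erndhut" ✓)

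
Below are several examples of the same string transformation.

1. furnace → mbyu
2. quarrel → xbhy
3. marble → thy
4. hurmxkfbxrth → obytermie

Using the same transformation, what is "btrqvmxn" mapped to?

In each case the input is transformed by: delete the last 3 characters, then shift every letter 7 places forward in the alphabet (wrapping around).
For "btrqvmxn", step one produces "btrqv"; step two turns that into "iayxc".

iayxc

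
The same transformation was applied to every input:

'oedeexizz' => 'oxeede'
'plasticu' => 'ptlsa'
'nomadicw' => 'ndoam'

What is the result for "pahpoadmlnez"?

plamhdpao

The rule is to delete the last 3 characters, then take characters alternately from the front and the back (1st, last, 2nd, 2nd-last, ...).
Applying that to "pahpoadmlnez" gives "plamhdpao".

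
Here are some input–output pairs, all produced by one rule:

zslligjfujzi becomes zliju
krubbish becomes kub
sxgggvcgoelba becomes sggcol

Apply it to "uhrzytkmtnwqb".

In each case the input is transformed by: delete the last 2 characters, then keep every other character starting from the first (positions 1st, 3rd, 5th, ...).
Starting from "uhrzytkmtnwqb": after the first operation, "uhrzytkmtnw"; after the second, "uryktw".

uryktw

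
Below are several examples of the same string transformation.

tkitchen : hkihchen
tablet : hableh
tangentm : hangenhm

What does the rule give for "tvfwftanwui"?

In each case the input is transformed by: replace every "t" with "h".
So "tvfwftanwui" becomes "hvfwfhanwui".

hvfwfhanwui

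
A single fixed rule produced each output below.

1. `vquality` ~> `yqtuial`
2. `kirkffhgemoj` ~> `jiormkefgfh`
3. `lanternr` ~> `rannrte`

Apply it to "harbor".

raorb

The transformation: take characters alternately from the front and the back (1st, last, 2nd, 2nd-last, ...), then delete the first character.
For "harbor", step one produces "hraorb"; step two turns that into "raorb".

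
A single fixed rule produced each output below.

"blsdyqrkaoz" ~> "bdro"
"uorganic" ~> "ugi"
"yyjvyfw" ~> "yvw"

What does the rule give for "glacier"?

In each case the input is transformed by: keep one character in every 3, starting at position 1 (positions 1st, 4th, 7th, ...).
Applying that to "glacier" gives "gcr".

gcr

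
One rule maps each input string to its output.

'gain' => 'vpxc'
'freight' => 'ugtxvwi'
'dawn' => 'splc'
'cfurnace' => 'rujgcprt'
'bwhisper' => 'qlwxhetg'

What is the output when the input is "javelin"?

Rule — shift every letter 11 places backward in the alphabet (wrapping around).
For "javelin" the result is "ypktaxc".

ypktaxc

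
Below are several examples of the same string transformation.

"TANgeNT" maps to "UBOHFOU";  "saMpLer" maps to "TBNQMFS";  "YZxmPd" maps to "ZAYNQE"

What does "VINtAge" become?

WJOUBHF

What's happening: shift every letter 1 place forward in the alphabet (wrapping around), then convert every letter to uppercase.
Applying both steps to "VINtAge": "WJOuBhf", then "WJOUBHF".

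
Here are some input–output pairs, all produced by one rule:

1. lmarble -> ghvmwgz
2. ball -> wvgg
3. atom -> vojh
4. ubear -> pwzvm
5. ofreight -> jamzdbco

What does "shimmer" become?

ncdhhzm

Rule — shift every letter 5 places backward in the alphabet (wrapping around).
For "shimmer" the result is "ncdhhzm".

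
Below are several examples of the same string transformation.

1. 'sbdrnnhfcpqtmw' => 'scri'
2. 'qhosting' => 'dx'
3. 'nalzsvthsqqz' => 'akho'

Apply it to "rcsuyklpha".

hzw

Looking at the pairs, the operation is to keep one character in every 3, starting at position 3 (positions 3rd, 6th, 9th, ...), then shift every letter 11 places backward in the alphabet (wrapping around).
Applying that to "rcsuyklpha" gives "hzw".
(Check on "sbdrnnhfcpqtmw": → "dnct" → "scri" ✓)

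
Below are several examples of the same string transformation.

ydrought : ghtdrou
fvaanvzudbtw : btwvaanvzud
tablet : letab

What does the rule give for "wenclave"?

aveencl

The transformation: delete the first character, then move the last 3 characters to the front (rotate right by 3).
Starting from "wenclave": after the first operation, "enclave"; after the second, "aveencl".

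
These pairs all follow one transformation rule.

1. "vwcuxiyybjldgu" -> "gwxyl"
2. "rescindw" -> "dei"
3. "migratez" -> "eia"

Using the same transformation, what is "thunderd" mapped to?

rhd

The pattern: move the last 3 characters to the front (rotate right by 3), then keep one character in every 3, starting at position 2 (positions 2nd, 5th, 8th, ...).
On "thunderd": the first step gives "erdthund", and the second then gives "rhd".
(Check on "migratez": → "tezmigra" → "eia" ✓)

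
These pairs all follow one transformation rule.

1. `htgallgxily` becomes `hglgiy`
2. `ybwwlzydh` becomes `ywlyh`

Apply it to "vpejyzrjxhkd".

Looking at the pairs, the operation is to keep every other character starting from the first (positions 1st, 3rd, 5th, ...).
On "vpejyzrjxhkd" that produces "veyrxk".

veyrxk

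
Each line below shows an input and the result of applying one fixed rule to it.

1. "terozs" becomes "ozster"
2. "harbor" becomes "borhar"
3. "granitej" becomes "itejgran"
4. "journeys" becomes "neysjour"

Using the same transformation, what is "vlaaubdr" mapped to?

ubdrvlaa

The transformation: swap the front and back halves of the string.
"vlaaubdr" → "ubdrvlaa".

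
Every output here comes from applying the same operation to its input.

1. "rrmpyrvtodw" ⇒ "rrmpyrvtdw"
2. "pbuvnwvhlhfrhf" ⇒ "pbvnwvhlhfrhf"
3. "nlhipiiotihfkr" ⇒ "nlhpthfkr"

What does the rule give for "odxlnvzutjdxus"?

In each case the input is transformed by: remove every vowel.
Doing the same to "odxlnvzutjdxus": "dxlnvztjdxs".

dxlnvztjdxs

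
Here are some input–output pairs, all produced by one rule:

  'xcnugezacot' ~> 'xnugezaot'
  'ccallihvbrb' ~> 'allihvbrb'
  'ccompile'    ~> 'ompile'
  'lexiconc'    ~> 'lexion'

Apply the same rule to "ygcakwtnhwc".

ygakwtnhw

Rule — remove every "c".
So "ygcakwtnhwc" becomes "ygakwtnhw".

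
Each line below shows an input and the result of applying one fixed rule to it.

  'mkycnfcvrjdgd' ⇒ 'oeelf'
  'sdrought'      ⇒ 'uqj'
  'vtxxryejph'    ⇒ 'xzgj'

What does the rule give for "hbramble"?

Rule — keep one character in every 3, starting at position 1 (positions 1st, 4th, 7th, ...), then shift every letter 2 places forward in the alphabet (wrapping around).
Applying that to "hbramble" gives "jcn".

jcn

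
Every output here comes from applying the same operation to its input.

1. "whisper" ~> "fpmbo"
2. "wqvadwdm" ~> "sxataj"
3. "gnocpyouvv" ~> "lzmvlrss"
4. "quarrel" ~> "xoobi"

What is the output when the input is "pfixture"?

fuqrob

The rule is to shift every letter 3 places backward in the alphabet (wrapping around), then delete the first 2 characters.
On "pfixture": the first step gives "mcfuqrob", and the second then gives "fuqrob".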